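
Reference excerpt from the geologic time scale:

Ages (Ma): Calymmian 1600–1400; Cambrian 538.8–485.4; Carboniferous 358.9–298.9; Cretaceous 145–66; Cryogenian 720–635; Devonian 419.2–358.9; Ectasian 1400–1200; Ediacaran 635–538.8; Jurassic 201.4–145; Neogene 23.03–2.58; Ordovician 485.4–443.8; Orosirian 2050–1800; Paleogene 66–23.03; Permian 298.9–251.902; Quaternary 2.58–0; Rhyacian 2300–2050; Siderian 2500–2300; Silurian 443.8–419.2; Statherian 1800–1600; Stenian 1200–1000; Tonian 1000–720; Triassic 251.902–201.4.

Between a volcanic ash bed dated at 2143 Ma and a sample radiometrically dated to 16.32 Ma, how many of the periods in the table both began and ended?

2143 Ma sits inside the Rhyacian (2300–2050) and 16.32 Ma inside the Neogene (23.03–2.58); neither of those is wholly between the two dates.
The listed periods lying completely between them are Orosirian, Statherian, Calymmian, Ectasian, Stenian, Tonian, Cryogenian, Ediacaran, Cambrian, Ordovician, Silurian, Devonian, Carboniferous, Permian, Triassic, Jurassic, Cretaceous, Paleogene — 18 in all.

18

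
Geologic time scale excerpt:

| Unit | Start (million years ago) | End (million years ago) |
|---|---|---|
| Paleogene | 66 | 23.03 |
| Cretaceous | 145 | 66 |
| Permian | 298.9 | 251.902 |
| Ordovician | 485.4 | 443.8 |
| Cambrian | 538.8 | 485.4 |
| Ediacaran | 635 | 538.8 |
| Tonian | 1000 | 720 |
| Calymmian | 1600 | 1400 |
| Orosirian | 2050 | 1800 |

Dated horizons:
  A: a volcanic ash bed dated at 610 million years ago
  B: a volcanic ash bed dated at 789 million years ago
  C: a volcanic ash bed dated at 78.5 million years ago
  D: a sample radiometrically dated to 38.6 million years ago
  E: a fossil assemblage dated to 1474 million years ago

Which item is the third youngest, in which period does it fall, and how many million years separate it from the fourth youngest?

Smaller Ma means younger, so youngest first: D 38.6 < C 78.5 < A 610 < B 789 < E 1474.
Counting 3 along gives A (610 Ma); the excerpt puts that inside the Ediacaran, 635–538.8 Ma.
Next in line is B (789 Ma), and 789 − 610 = 179 Myr.

A, in the Ediacaran; 179 million years to B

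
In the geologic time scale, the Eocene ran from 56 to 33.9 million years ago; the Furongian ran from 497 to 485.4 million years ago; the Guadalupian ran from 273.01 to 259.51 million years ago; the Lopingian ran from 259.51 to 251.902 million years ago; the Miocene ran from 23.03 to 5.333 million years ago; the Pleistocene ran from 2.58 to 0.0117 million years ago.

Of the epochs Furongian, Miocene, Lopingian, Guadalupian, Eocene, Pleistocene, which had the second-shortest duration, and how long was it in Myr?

Durations: Furongian 11.6; Miocene 17.697; Lopingian 7.608; Guadalupian 13.5; Eocene 22.1; Pleistocene 2.5683 Myr.
Sorted shortest-first: Pleistocene (2.5683), Lopingian (7.608), Furongian (11.6), Guadalupian (13.5), Miocene (17.697), Eocene (22.1).
The second shortest is Lopingian at 7.608 Myr.

Lopingian, 7.608 million years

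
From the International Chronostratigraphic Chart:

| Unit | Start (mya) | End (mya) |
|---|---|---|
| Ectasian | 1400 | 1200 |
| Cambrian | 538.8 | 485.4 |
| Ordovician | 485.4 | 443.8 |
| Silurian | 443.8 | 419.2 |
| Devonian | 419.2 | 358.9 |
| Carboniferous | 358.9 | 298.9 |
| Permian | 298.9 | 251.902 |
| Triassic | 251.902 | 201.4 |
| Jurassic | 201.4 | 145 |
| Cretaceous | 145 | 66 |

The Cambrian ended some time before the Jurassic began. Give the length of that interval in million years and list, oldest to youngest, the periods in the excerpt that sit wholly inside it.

284 million years; Ordovician, Silurian, Devonian, Carboniferous, Permian, Triassic

End of Cambrian = 485.4 Ma; start of Jurassic = 201.4 Ma.
Gap = 485.4 − 201.4 = 284 Myr.
Periods wholly inside 485.4–201.4 Ma: Ordovician (485.4–443.8), Silurian (443.8–419.2), Devonian (419.2–358.9), Carboniferous (358.9–298.9), Permian (298.9–251.902), Triassic (251.902–201.4).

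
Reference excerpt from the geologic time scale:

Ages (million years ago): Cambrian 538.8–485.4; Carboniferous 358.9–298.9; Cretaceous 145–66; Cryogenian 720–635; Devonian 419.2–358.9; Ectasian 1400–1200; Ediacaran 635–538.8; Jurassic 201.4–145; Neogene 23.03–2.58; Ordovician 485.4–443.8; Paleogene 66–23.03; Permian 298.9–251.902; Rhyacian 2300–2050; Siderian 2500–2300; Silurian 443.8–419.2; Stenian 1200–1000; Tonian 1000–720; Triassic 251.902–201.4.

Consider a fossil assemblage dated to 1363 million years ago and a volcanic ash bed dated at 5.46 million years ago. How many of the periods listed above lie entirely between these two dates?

14

The older date is 1363 Ma and the younger is 5.46 Ma.
Periods with start < 1363 and end > 5.46 Ma: Stenian (1200–1000), Tonian (1000–720), Cryogenian (720–635), Ediacaran (635–538.8), Cambrian (538.8–485.4), Ordovician (485.4–443.8), Silurian (443.8–419.2), Devonian (419.2–358.9), Carboniferous (358.9–298.9), Permian (298.9–251.902), Triassic (251.902–201.4), Jurassic (201.4–145), Cretaceous (145–66), Paleogene (66–23.03).
That is 14 complete periods.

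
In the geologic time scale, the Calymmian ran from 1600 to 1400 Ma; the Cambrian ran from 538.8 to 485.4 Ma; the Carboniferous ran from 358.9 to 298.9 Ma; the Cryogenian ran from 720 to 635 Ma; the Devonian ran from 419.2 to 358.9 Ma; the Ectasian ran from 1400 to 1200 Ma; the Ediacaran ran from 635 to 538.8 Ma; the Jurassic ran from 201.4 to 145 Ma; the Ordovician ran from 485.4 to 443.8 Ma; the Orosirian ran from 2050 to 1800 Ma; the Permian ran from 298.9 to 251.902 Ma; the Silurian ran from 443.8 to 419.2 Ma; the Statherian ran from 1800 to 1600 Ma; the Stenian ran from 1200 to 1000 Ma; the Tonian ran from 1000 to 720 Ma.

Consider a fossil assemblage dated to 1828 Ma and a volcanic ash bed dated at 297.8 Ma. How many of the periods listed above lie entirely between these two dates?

12

The older date is 1828 Ma and the younger is 297.8 Ma.
Periods with start < 1828 and end > 297.8 Ma: Statherian (1800–1600), Calymmian (1600–1400), Ectasian (1400–1200), Stenian (1200–1000), Tonian (1000–720), Cryogenian (720–635), Ediacaran (635–538.8), Cambrian (538.8–485.4), Ordovician (485.4–443.8), Silurian (443.8–419.2), Devonian (419.2–358.9), Carboniferous (358.9–298.9).
That is 12 complete periods.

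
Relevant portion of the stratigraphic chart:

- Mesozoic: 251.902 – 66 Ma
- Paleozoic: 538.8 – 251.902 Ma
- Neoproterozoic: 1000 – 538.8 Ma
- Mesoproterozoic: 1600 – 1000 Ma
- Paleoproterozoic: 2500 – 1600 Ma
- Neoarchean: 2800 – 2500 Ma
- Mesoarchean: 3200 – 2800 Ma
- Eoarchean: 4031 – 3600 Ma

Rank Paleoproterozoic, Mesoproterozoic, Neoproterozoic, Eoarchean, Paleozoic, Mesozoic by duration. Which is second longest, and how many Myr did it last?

Mesoproterozoic, 600 million years

Durations: Paleoproterozoic 900; Mesoproterozoic 600; Neoproterozoic 461.2; Eoarchean 431; Paleozoic 286.898; Mesozoic 185.902 Myr.
Sorted longest-first: Paleoproterozoic (900), Mesoproterozoic (600), Neoproterozoic (461.2), Eoarchean (431), Paleozoic (286.898), Mesozoic (185.902).
The second longest is Mesoproterozoic at 600 Myr.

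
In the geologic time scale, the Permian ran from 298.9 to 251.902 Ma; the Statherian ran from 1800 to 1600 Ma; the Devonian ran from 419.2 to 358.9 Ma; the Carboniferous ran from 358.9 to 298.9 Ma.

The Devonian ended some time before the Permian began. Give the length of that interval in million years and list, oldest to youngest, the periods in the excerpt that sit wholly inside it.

60 million years; Carboniferous

End of Devonian = 358.9 Ma; start of Permian = 298.9 Ma.
Gap = 358.9 − 298.9 = 60 Myr.
Periods wholly inside 358.9–298.9 Ma: Carboniferous (358.9–298.9).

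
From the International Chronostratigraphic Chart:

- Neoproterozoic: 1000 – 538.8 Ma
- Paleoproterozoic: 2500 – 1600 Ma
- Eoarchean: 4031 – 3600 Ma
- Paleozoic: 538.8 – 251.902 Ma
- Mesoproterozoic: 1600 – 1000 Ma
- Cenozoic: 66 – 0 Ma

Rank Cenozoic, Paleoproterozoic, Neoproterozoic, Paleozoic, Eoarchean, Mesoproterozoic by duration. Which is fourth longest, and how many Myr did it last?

Eoarchean, 431 million years

Start − end for each: Cenozoic 66 − 0 = 66; Paleoproterozoic 2500 − 1600 = 900; Neoproterozoic 1000 − 538.8 = 461.2; Paleozoic 538.8 − 251.902 = 286.898; Eoarchean 4031 − 3600 = 431; Mesoproterozoic 1600 − 1000 = 600.
Ranking these from longest: Paleoproterozoic > Mesoproterozoic > Neoproterozoic > Eoarchean > Paleozoic > Cenozoic.
Position 4 in that ranking is Eoarchean, which lasted 431 Myr.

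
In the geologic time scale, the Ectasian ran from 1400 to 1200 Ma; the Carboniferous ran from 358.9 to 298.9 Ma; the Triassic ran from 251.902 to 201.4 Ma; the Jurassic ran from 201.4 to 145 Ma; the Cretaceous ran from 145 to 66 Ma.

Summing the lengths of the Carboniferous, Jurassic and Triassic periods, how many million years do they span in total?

166.902 million years

Each duration: Carboniferous = 60; Jurassic = 56.4; Triassic = 50.502.
Sum: 60 + 56.4 + 50.502 = 166.902 Myr.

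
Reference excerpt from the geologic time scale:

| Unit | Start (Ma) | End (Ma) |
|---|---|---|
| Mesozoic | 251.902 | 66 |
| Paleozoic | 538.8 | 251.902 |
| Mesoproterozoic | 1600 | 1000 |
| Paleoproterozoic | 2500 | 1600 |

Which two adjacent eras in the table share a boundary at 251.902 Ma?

The Paleozoic ends at 251.902 Ma and the Mesozoic begins at 251.902 Ma, so they share that boundary.

Paleozoic and Mesozoic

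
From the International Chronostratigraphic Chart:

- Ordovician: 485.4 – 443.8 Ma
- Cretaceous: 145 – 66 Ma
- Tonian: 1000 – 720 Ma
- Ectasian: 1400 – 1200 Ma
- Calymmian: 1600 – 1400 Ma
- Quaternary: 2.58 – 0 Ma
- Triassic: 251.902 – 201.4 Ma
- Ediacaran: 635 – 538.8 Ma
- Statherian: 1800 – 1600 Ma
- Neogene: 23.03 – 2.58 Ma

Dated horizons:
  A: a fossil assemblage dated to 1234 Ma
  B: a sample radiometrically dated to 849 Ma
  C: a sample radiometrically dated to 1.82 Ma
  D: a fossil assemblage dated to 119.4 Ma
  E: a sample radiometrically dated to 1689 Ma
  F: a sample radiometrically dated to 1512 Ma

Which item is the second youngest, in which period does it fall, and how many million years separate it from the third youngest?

D, in the Cretaceous; 729.6 million years to B

Smaller Ma means younger, so youngest first: C 1.82 < D 119.4 < B 849 < A 1234 < F 1512 < E 1689.
Counting 2 along gives D (119.4 Ma); the excerpt puts that inside the Cretaceous, 145–66 Ma.
Next in line is B (849 Ma), and 849 − 119.4 = 729.6 Myr.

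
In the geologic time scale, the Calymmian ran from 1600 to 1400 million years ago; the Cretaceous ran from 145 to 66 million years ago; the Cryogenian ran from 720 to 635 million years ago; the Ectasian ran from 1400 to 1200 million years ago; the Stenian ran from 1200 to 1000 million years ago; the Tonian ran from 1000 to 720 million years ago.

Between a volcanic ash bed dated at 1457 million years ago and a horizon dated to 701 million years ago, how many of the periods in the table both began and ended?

1457 Ma sits inside the Calymmian (1600–1400) and 701 Ma inside the Cryogenian (720–635); neither of those is wholly between the two dates.
The listed periods lying completely between them are Ectasian, Stenian, Tonian — 3 in all.

3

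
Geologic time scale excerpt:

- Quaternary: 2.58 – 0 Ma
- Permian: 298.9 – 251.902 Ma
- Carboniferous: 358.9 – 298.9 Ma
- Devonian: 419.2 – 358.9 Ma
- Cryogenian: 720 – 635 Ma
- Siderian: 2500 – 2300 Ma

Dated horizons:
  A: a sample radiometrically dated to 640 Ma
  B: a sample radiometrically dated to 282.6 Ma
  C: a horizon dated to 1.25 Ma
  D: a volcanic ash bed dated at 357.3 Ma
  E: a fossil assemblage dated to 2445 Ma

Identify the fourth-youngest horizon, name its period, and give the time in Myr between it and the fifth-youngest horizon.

A, in the Cryogenian; 1805 million years to E

Smaller Ma means younger, so youngest first: C 1.25 < B 282.6 < D 357.3 < A 640 < E 2445.
Counting 4 along gives A (640 Ma); the excerpt puts that inside the Cryogenian, 720–635 Ma.
Next in line is E (2445 Ma), and 2445 − 640 = 1805 Myr.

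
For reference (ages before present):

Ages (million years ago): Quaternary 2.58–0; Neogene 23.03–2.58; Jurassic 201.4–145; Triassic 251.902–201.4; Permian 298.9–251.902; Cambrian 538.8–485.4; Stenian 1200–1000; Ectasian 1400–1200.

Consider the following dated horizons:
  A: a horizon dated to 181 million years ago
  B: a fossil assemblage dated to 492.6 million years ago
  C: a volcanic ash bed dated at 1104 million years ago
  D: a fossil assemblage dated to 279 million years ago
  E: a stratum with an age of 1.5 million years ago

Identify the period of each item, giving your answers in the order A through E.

A — Jurassic; B — Cambrian; C — Stenian; D — Permian; E — Quaternary

Match each age against the start–end ranges in the excerpt: A = 181 Ma → Jurassic (201.4–145); B = 492.6 Ma → Cambrian (538.8–485.4); C = 1104 Ma → Stenian (1200–1000); D = 279 Ma → Permian (298.9–251.902); E = 1.5 Ma → Quaternary (2.58–0).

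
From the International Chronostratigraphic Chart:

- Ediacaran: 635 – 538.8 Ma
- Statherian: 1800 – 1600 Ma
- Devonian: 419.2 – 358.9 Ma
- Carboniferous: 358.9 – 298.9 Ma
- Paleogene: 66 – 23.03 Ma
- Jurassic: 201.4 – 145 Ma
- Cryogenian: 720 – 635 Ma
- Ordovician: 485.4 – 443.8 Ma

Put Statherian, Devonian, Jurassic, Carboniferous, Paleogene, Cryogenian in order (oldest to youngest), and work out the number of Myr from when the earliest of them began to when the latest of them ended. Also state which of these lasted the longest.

Statherian → Cryogenian → Devonian → Carboniferous → Jurassic → Paleogene; total span 1776.97 Myr; longest is Statherian

From the excerpt: Statherian 1800–1600; Devonian 419.2–358.9; Jurassic 201.4–145; Carboniferous 358.9–298.9; Paleogene 66–23.03; Cryogenian 720–635 (Ma).
Larger Ma is earlier, so the oldest is Statherian and the youngest is Paleogene; oldest to youngest: Statherian, Cryogenian, Devonian, Carboniferous, Jurassic, Paleogene.
Oldest start 1800 minus youngest end 23.03 gives 1776.97 Myr overall.
Individual lengths (start − end): Cryogenian 85; Jurassic 56.4; Paleogene 42.97; Carboniferous 60; Statherian 200; Devonian 60.3. The largest is Statherian at 200 Myr.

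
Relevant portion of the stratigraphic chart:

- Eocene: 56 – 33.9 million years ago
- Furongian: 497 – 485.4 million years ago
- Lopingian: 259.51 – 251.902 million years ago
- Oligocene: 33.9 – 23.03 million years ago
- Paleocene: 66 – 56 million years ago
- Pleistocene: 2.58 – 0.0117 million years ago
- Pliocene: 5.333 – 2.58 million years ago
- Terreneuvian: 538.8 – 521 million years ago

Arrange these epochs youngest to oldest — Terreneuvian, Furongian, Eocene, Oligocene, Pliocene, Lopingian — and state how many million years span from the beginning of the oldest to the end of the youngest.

Start ages (Ma): Terreneuvian 538.8, Furongian 497, Lopingian 259.51, Eocene 56, Oligocene 33.9, Pliocene 5.333.
Ordered youngest to oldest: Pliocene, Oligocene, Eocene, Lopingian, Furongian, Terreneuvian.
Span = 538.8 − 2.58 = 536.22 Myr.

Pliocene → Oligocene → Eocene → Lopingian → Furongian → Terreneuvian; total span 536.22 Myr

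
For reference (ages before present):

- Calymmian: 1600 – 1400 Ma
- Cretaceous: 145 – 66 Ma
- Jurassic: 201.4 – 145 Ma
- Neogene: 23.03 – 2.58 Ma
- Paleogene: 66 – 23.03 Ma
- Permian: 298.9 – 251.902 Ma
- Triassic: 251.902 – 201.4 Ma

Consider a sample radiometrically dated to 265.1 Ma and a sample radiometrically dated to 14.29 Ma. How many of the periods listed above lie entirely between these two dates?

265.1 Ma sits inside the Permian (298.9–251.902) and 14.29 Ma inside the Neogene (23.03–2.58); neither of those is wholly between the two dates.
The listed periods lying completely between them are Triassic, Jurassic, Cretaceous, Paleogene — 4 in all.

4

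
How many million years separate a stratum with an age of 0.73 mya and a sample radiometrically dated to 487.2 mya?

486.47 million years

487.2 − 0.73 = 486.47 million years.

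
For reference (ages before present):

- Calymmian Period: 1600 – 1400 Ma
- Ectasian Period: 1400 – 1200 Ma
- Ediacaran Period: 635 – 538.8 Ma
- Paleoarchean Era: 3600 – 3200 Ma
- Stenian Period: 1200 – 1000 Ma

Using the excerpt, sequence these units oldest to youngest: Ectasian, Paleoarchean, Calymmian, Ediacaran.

Paleoarchean → Calymmian → Ectasian → Ediacaran

Read off each span (Ma): Ectasian 1400–1200; Paleoarchean 3600–3200; Calymmian 1600–1400; Ediacaran 635–538.8.
Larger Ma is older, so oldest→youngest is Paleoarchean, Calymmian, Ectasian, Ediacaran.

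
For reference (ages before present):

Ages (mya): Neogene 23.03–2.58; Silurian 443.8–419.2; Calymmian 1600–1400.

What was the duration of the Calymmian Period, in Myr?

1600 − 1400 = 200 million years.

200 million years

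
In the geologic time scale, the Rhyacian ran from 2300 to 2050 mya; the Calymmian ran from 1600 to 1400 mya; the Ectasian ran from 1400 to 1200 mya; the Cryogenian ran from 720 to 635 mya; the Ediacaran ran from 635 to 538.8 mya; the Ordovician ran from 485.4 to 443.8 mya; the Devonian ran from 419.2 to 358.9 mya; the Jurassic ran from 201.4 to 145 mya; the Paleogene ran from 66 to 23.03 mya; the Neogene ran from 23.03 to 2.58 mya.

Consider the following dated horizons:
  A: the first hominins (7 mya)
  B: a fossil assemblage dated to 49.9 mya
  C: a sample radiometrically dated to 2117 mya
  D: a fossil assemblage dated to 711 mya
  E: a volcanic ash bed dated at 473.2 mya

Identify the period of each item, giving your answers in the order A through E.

A: 7 Ma lies in 23.03–2.58 Ma, so Neogene.
B: 49.9 Ma lies in 66–23.03 Ma, so Paleogene.
C: 2117 Ma lies in 2300–2050 Ma, so Rhyacian.
D: 711 Ma lies in 720–635 Ma, so Cryogenian.
E: 473.2 Ma lies in 485.4–443.8 Ma, so Ordovician.

A — Neogene; B — Paleogene; C — Rhyacian; D — Cryogenian; E — Ordovician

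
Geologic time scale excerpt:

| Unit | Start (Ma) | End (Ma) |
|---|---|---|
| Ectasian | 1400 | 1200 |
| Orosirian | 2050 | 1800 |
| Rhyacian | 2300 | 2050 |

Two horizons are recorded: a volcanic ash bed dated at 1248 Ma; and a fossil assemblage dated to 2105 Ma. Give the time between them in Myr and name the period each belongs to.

857 million years apart; the first in the Ectasian, the second in the Rhyacian

Elapsed time: 2105 − 1248 = 857 Myr.
1248 Ma lies within 1400–1200 Ma: Ectasian.
2105 Ma lies within 2300–2050 Ma: Rhyacian.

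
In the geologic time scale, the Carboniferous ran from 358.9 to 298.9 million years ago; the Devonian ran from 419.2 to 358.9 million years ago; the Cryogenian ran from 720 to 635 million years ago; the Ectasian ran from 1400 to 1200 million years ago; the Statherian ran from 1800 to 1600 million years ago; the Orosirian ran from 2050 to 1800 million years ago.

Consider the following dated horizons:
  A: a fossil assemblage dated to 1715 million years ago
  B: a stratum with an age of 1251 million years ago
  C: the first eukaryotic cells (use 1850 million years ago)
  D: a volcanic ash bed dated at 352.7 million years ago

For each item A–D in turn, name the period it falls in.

A: 1715 Ma lies in 1800–1600 Ma, so Statherian.
B: 1251 Ma lies in 1400–1200 Ma, so Ectasian.
C: 1850 Ma lies in 2050–1800 Ma, so Orosirian.
D: 352.7 Ma lies in 358.9–298.9 Ma, so Carboniferous.

A — Statherian; B — Ectasian; C — Orosirian; D — Carboniferous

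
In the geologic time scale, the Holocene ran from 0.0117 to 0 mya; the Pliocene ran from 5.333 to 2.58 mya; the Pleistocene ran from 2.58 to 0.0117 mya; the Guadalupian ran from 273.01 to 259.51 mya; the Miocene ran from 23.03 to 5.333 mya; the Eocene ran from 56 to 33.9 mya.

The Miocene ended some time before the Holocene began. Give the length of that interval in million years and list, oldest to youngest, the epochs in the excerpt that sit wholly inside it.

5.3213 million years; Pliocene, Pleistocene

End of Miocene = 5.333 Ma; start of Holocene = 0.0117 Ma.
Gap = 5.333 − 0.0117 = 5.3213 Myr.
Epochs wholly inside 5.333–0.0117 Ma: Pliocene (5.333–2.58), Pleistocene (2.58–0.0117).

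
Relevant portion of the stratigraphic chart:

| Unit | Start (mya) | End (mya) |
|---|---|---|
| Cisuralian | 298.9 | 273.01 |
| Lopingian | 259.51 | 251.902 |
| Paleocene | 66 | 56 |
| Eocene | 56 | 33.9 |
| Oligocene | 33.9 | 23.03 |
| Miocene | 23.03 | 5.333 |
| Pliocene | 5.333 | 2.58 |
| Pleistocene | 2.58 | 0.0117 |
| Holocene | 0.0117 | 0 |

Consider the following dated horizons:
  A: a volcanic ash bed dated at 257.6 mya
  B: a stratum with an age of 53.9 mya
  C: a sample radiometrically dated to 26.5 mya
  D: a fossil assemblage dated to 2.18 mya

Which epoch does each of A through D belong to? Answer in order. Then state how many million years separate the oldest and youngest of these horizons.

Match each age against the start–end ranges in the excerpt: A = 257.6 Ma → Lopingian (259.51–251.902); B = 53.9 Ma → Eocene (56–33.9); C = 26.5 Ma → Oligocene (33.9–23.03); D = 2.18 Ma → Pleistocene (2.58–0.0117).
The largest age is 257.6 Ma and the smallest is 2.18 Ma; their difference is 255.42 Myr.

A — Lopingian; B — Eocene; C — Oligocene; D — Pleistocene; span 255.42 million years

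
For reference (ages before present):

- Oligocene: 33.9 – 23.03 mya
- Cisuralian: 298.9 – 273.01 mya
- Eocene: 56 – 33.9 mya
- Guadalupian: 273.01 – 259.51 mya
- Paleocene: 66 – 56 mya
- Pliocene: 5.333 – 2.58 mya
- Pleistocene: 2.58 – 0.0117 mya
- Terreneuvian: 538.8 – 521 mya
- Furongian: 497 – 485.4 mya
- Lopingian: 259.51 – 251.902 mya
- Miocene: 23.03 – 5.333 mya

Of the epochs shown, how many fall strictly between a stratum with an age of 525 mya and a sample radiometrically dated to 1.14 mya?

525 Ma sits inside the Terreneuvian (538.8–521) and 1.14 Ma inside the Pleistocene (2.58–0.0117); neither of those is wholly between the two dates.
The listed epochs lying completely between them are Furongian, Cisuralian, Guadalupian, Lopingian, Paleocene, Eocene, Oligocene, Miocene, Pliocene — 9 in all.

9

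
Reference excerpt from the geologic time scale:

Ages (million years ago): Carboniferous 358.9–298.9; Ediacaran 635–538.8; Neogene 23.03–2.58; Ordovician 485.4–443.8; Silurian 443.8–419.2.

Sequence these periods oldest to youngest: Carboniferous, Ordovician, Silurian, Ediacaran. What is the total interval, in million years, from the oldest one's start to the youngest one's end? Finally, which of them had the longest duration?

From the excerpt: Carboniferous 358.9–298.9; Ordovician 485.4–443.8; Silurian 443.8–419.2; Ediacaran 635–538.8 (Ma).
Larger Ma is earlier, so the oldest is Ediacaran and the youngest is Carboniferous; oldest to youngest: Ediacaran, Ordovician, Silurian, Carboniferous.
Oldest start 635 minus youngest end 298.9 gives 336.1 Myr overall.
Individual lengths (start − end): Carboniferous 60; Ediacaran 96.2; Ordovician 41.6; Silurian 24.6. The largest is Ediacaran at 96.2 Myr.

Ediacaran → Ordovician → Silurian → Carboniferous; total span 336.1 Myr; longest is Ediacaran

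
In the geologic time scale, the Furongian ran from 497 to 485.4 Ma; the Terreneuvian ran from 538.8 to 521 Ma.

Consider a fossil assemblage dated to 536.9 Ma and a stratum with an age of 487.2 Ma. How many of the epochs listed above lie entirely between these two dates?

0

Checking each listed span, none has both start < 536.9 Ma and end > 487.2 Ma — every epoch straddles one of the two dates or lies outside them — so the count is 0.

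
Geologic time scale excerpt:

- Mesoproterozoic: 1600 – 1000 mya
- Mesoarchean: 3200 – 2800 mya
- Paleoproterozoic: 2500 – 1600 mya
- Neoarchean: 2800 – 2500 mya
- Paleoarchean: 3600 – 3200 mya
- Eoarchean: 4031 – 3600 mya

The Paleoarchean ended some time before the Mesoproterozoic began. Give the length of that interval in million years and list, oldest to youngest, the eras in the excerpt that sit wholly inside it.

The Paleoarchean closes at 3200 Ma and the Mesoproterozoic opens at 1600 Ma, so the interval is 3200 − 1600 = 1600 Myr.
An era fits inside if it starts at or after 3200 Ma and ends at or before 1600 Ma; oldest first that gives Mesoarchean, Neoarchean, Paleoproterozoic.

1600 million years; Mesoarchean, Neoarchean, Paleoproterozoic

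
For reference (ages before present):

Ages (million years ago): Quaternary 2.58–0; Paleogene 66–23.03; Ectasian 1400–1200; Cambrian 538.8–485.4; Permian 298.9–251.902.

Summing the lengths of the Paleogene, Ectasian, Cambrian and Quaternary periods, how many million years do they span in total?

298.95 million years

Each duration: Paleogene = 42.97; Ectasian = 200; Cambrian = 53.4; Quaternary = 2.58.
Sum: 42.97 + 200 + 53.4 + 2.58 = 298.95 Myr.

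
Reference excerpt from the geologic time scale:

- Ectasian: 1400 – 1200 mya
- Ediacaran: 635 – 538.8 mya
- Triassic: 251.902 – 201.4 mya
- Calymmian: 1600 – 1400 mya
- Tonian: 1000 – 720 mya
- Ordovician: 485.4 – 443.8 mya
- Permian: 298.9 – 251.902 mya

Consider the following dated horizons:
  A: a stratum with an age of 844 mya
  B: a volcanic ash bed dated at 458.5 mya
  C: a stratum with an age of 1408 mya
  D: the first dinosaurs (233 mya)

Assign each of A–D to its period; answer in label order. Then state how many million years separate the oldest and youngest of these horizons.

Match each age against the start–end ranges in the excerpt: A = 844 Ma → Tonian (1000–720); B = 458.5 Ma → Ordovician (485.4–443.8); C = 1408 Ma → Calymmian (1600–1400); D = 233 Ma → Triassic (251.902–201.4).
The largest age is 1408 Ma and the smallest is 233 Ma; their difference is 1175 Myr.

A — Tonian; B — Ordovician; C — Calymmian; D — Triassic; span 1175 million years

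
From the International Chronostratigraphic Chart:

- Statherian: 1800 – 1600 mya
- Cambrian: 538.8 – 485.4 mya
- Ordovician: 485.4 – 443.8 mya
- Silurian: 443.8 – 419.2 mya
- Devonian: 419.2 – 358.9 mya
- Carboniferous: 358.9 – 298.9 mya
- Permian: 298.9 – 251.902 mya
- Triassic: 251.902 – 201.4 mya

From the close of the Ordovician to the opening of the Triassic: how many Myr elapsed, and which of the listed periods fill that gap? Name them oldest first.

191.898 million years; Silurian, Devonian, Carboniferous, Permian

The Ordovician closes at 443.8 Ma and the Triassic opens at 251.902 Ma, so the interval is 443.8 − 251.902 = 191.898 Myr.
A period fits inside if it starts at or after 443.8 Ma and ends at or before 251.902 Ma; oldest first that gives Silurian, Devonian, Carboniferous, Permian.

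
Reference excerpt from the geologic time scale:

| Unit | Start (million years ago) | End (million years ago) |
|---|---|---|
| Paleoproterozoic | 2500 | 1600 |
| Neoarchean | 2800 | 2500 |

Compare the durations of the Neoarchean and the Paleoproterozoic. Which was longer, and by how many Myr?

Paleoproterozoic, by 600 million years

Neoarchean: 2800 − 2500 = 300 Myr.
Paleoproterozoic: 2500 − 1600 = 900 Myr.
Difference: 900 − 300 = 600 Myr, so the Paleoproterozoic was longer.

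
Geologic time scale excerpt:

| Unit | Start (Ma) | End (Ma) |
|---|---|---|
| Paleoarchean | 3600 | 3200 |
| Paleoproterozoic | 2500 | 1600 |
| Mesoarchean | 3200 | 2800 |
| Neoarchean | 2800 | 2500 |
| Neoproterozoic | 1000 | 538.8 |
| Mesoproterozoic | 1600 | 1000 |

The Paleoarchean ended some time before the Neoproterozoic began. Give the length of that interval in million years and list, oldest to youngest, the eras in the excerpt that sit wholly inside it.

2200 million years; Mesoarchean, Neoarchean, Paleoproterozoic, Mesoproterozoic

End of Paleoarchean = 3200 Ma; start of Neoproterozoic = 1000 Ma.
Gap = 3200 − 1000 = 2200 Myr.
Eras wholly inside 3200–1000 Ma: Mesoarchean (3200–2800), Neoarchean (2800–2500), Paleoproterozoic (2500–1600), Mesoproterozoic (1600–1000).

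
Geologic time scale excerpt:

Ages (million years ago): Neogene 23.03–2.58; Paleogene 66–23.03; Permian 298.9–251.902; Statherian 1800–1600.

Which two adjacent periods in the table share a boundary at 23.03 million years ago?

Paleogene and Neogene

The Paleogene ends at 23.03 million years ago and the Neogene begins at 23.03 million years ago, so they share that boundary.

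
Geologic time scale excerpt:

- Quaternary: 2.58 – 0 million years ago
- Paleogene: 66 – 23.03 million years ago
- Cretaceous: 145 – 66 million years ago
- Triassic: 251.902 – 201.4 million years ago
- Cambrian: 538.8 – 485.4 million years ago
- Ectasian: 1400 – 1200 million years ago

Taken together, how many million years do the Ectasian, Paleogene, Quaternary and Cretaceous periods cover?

324.55 million years

Each duration: Ectasian = 200; Paleogene = 42.97; Quaternary = 2.58; Cretaceous = 79.
Sum: 200 + 42.97 + 2.58 + 79 = 324.55 Myr.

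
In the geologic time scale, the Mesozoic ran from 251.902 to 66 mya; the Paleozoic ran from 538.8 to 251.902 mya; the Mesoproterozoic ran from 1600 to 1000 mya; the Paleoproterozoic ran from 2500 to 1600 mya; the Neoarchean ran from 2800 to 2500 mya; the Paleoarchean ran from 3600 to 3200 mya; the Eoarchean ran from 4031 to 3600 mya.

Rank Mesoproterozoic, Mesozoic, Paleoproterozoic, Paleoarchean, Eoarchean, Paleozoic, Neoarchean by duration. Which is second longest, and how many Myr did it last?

Mesoproterozoic, 600 million years

Start − end for each: Mesoproterozoic 1600 − 1000 = 600; Mesozoic 251.902 − 66 = 185.902; Paleoproterozoic 2500 − 1600 = 900; Paleoarchean 3600 − 3200 = 400; Eoarchean 4031 − 3600 = 431; Paleozoic 538.8 − 251.902 = 286.898; Neoarchean 2800 − 2500 = 300.
Ranking these from longest: Paleoproterozoic > Mesoproterozoic > Eoarchean > Paleoarchean > Neoarchean > Paleozoic > Mesozoic.
Position 2 in that ranking is Mesoproterozoic, which lasted 600 Myr.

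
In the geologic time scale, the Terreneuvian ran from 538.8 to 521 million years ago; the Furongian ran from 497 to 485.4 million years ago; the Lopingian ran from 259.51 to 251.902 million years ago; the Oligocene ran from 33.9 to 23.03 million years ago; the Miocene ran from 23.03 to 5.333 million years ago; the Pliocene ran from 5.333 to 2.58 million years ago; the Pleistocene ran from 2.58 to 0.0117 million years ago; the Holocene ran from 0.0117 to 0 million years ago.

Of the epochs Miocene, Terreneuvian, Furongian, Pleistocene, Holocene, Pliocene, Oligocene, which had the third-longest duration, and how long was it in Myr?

Start − end for each: Miocene 23.03 − 5.333 = 17.697; Terreneuvian 538.8 − 521 = 17.8; Furongian 497 − 485.4 = 11.6; Pleistocene 2.58 − 0.0117 = 2.5683; Holocene 0.0117 − 0 = 0.0117; Pliocene 5.333 − 2.58 = 2.753; Oligocene 33.9 − 23.03 = 10.87.
Ranking these from longest: Terreneuvian > Miocene > Furongian > Oligocene > Pliocene > Pleistocene > Holocene.
Position 3 in that ranking is Furongian, which lasted 11.6 Myr.

Furongian, 11.6 million years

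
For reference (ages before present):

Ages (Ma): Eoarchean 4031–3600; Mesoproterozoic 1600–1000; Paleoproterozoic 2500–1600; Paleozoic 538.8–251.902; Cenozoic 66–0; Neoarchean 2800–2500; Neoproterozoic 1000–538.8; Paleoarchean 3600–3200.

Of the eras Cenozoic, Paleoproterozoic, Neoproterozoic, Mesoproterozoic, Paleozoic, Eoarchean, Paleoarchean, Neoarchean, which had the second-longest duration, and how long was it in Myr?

Mesoproterozoic, 600 million years

Durations: Cenozoic 66; Paleoproterozoic 900; Neoproterozoic 461.2; Mesoproterozoic 600; Paleozoic 286.898; Eoarchean 431; Paleoarchean 400; Neoarchean 300 Myr.
Sorted longest-first: Paleoproterozoic (900), Mesoproterozoic (600), Neoproterozoic (461.2), Eoarchean (431), Paleoarchean (400), Neoarchean (300), Paleozoic (286.898), Cenozoic (66).
The second longest is Mesoproterozoic at 600 Myr.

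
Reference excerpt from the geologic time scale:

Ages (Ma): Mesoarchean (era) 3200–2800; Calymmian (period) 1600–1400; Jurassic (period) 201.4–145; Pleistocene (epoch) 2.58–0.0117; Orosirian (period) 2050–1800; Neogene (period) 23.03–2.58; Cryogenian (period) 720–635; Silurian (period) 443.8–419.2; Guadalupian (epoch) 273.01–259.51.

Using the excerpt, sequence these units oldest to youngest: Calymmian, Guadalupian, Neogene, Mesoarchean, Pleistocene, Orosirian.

Mesoarchean, Orosirian, Calymmian, Guadalupian, Neogene, Pleistocene

The oldest of these is Mesoarchean (starts 3200 Ma) and the youngest is Pleistocene (ends 0.0117 Ma).
In between, by decreasing start age: Orosirian (2050), Calymmian (1600), Guadalupian (273.01), Neogene (23.03).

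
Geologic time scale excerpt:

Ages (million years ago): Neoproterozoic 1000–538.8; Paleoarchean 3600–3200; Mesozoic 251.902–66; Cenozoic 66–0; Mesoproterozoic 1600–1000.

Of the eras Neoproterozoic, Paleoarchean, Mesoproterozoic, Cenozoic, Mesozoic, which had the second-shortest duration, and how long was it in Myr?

Mesozoic, 185.902 million years

Start − end for each: Neoproterozoic 1000 − 538.8 = 461.2; Paleoarchean 3600 − 3200 = 400; Mesoproterozoic 1600 − 1000 = 600; Cenozoic 66 − 0 = 66; Mesozoic 251.902 − 66 = 185.902.
Ranking these from shortest: Cenozoic < Mesozoic < Paleoarchean < Neoproterozoic < Mesoproterozoic.
Position 2 in that ranking is Mesozoic, which lasted 185.902 Myr.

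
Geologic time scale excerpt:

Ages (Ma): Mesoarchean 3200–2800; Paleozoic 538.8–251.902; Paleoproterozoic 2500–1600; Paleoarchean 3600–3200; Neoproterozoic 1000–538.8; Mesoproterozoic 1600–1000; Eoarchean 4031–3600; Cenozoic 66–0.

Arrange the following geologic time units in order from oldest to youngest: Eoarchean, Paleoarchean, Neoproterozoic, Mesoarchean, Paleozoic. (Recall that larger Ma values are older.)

Eoarchean → Paleoarchean → Mesoarchean → Neoproterozoic → Paleozoic

Sorting by start age (descending Ma, since larger Ma = older): Eoarchean start 4031, Paleoarchean start 3600, Mesoarchean start 3200, Neoproterozoic start 1000, Paleozoic start 538.8.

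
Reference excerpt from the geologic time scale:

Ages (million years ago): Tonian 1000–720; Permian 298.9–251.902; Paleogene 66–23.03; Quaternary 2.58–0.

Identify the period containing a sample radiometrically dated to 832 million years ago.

832 Ma lies between 1000 and 720 Ma, so it falls in the Tonian.

Tonian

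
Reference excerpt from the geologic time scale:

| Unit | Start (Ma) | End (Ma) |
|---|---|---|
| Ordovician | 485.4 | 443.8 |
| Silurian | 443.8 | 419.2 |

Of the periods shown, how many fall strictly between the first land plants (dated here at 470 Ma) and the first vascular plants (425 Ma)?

The older date is 470 Ma and the younger is 425 Ma.
No period both begins after 470 Ma and ends before 425 Ma, so the count is 0.

0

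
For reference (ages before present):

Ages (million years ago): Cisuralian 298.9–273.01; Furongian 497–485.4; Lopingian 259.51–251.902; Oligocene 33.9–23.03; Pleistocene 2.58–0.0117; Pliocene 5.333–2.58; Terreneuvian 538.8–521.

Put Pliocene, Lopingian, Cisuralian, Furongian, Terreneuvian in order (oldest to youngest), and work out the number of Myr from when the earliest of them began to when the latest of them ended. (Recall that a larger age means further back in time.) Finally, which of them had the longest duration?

Start ages (Ma): Terreneuvian 538.8, Furongian 497, Cisuralian 298.9, Lopingian 259.51, Pliocene 5.333.
Ordered oldest to youngest: Terreneuvian, Furongian, Cisuralian, Lopingian, Pliocene.
Span = 538.8 − 2.58 = 536.22 Myr.
Durations: Terreneuvian 17.8, Cisuralian 25.89, Pliocene 2.753, Furongian 11.6, Lopingian 7.608 → longest is Cisuralian (25.89 Myr).

Terreneuvian, Furongian, Cisuralian, Lopingian, Pliocene; total span 536.22 Myr; longest is Cisuralian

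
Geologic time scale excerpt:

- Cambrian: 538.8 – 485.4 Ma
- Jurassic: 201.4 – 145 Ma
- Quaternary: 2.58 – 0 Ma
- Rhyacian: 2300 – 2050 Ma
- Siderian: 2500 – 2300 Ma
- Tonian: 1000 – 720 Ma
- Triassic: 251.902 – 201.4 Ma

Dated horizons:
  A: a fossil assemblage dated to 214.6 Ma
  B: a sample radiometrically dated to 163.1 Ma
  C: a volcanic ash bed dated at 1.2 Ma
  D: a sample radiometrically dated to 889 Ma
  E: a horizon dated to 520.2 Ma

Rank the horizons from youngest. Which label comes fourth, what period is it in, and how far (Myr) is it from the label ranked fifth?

E, in the Cambrian; 368.8 million years to D

Smaller Ma means younger, so youngest first: C 1.2 < B 163.1 < A 214.6 < E 520.2 < D 889.
Counting 4 along gives E (520.2 Ma); the excerpt puts that inside the Cambrian, 538.8–485.4 Ma.
Next in line is D (889 Ma), and 889 − 520.2 = 368.8 Myr.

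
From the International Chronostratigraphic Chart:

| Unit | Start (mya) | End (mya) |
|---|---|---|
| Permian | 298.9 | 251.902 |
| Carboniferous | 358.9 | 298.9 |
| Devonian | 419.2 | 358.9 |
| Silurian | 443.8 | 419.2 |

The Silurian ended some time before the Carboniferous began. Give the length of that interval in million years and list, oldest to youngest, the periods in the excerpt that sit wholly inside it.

60.3 million years; Devonian

End of Silurian = 419.2 Ma; start of Carboniferous = 358.9 Ma.
Gap = 419.2 − 358.9 = 60.3 Myr.
Periods wholly inside 419.2–358.9 Ma: Devonian (419.2–358.9).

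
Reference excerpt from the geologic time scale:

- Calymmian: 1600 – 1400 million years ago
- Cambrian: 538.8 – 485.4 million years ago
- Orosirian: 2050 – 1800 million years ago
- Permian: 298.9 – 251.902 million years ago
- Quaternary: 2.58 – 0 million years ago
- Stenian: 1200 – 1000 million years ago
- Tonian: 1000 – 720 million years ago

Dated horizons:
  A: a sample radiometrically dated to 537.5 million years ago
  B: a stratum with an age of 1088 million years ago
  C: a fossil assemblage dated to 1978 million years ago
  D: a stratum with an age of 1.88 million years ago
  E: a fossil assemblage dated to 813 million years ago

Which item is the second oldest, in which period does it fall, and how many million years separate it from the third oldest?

Sorted oldest-first by Ma: C (1978), B (1088), E (813), A (537.5), D (1.88).
The second oldest is B at 1088 Ma, which lies in 1200–1000 Ma: the Stenian.
The third oldest is E at 813 Ma; separation = |1088 − 813| = 275 Myr.

B, in the Stenian; 275 million years to E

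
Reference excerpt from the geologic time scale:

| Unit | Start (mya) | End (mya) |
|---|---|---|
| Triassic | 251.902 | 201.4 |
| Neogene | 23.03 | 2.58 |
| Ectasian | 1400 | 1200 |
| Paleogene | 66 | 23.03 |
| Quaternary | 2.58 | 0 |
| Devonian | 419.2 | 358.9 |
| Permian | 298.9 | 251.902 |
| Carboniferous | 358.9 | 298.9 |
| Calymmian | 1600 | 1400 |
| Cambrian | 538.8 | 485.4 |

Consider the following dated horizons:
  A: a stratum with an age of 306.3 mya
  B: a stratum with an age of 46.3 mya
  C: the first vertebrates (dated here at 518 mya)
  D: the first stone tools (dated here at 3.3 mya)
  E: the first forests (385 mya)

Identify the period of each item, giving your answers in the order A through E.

A — Carboniferous; B — Paleogene; C — Cambrian; D — Neogene; E — Devonian

A: 306.3 Ma lies in 358.9–298.9 Ma, so Carboniferous.
B: 46.3 Ma lies in 66–23.03 Ma, so Paleogene.
C: 518 Ma lies in 538.8–485.4 Ma, so Cambrian.
D: 3.3 Ma lies in 23.03–2.58 Ma, so Neogene.
E: 385 Ma lies in 419.2–358.9 Ma, so Devonian.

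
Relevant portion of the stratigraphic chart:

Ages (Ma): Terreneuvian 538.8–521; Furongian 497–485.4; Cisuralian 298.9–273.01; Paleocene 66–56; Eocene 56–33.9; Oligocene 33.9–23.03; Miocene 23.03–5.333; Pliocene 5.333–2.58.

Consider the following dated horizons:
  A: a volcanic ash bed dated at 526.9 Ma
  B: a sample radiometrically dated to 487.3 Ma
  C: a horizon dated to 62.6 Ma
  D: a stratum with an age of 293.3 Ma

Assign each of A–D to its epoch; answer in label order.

Match each age against the start–end ranges in the excerpt: A = 526.9 Ma → Terreneuvian (538.8–521); B = 487.3 Ma → Furongian (497–485.4); C = 62.6 Ma → Paleocene (66–56); D = 293.3 Ma → Cisuralian (298.9–273.01).

A — Terreneuvian; B — Furongian; C — Paleocene; D — Cisuralian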